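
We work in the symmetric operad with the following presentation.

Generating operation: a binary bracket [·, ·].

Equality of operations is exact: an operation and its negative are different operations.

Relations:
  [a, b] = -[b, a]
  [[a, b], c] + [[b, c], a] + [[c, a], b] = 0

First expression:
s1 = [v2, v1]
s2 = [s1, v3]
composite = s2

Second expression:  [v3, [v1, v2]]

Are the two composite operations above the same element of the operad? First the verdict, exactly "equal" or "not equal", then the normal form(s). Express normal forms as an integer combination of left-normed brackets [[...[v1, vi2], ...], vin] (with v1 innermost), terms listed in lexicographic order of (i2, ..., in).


equal — both sides give -[[v1, v2], v3]

The first composite normalizes to -[[v1, v2], v3]
The second composite normalizes to -[[v1, v2], v3]
Identical normal forms: equal.


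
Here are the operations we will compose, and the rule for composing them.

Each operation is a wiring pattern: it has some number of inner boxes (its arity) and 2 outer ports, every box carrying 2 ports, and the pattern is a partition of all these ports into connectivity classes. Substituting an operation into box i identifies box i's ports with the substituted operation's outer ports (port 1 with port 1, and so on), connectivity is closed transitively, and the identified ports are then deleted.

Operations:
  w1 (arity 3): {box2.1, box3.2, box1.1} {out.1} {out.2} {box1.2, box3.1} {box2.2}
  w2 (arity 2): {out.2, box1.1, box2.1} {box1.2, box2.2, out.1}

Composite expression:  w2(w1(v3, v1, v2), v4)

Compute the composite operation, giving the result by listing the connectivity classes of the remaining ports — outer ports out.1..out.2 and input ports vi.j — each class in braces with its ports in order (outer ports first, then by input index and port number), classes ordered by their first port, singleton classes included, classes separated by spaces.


{out.1, v4.2} {out.2, v4.1} {v1.1, v2.2, v3.1} {v1.2} {v2.1, v3.2}

Connectivity passes through glued w2-boundaries; trace each wire chain.
through w1, on inputs (v3, v1, v2): {out.1} {out.2} {v1.1, v2.2, v3.1} {v1.2} {v2.1, v3.2} (out.j = stage outer ports)
through w2, on inputs (v3, v1, v2, v4): {out.1, v4.2} {out.2, v4.1} {v1.1, v2.2, v3.1} {v1.2} {v2.1, v3.2} (out.j = stage outer ports)


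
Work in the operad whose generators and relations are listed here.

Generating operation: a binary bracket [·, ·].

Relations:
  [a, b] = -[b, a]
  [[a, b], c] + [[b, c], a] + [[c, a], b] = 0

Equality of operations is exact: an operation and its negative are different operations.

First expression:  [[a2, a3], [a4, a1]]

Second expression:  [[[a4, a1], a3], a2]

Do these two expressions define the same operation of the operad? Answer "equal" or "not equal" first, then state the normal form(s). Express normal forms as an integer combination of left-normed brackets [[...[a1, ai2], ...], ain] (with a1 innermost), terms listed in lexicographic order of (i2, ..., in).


Reducing the first expression gives [[[a1, a4], a2], a3] - [[[a1, a4], a3], a2]
Reducing the second expression gives -[[[a1, a4], a3], a2]
No match — not equal.

not equal: they reduce to [[[a1, a4], a2], a3] - [[[a1, a4], a3], a2] and -[[[a1, a4], a3], a2]


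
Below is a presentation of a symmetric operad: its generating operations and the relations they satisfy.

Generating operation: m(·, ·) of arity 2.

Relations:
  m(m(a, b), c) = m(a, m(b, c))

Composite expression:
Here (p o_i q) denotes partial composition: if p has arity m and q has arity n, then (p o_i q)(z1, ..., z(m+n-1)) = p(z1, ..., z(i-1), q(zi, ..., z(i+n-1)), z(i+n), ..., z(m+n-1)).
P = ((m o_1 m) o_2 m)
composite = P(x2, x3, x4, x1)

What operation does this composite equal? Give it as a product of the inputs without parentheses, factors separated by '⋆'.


x2 ⋆ x3 ⋆ x4 ⋆ x1

Key point: m is associative — brackets drop, the x-order remains.
m(x3, x4) collapses to x3 ⋆ x4
m(x2, m(x3, x4)) collapses to x2 ⋆ x3 ⋆ x4
m(m(x2, m(x3, x4)), x1) collapses to x2 ⋆ x3 ⋆ x4 ⋆ x1


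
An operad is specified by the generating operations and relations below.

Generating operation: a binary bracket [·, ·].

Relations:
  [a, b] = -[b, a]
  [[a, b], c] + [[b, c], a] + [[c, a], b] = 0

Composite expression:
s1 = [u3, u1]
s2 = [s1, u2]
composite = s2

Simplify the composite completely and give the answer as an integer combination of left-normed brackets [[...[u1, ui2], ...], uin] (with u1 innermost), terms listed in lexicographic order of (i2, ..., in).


A multilinear Lie element is pinned by u1-initial words (u1 innermost).
Composite bracket: [[u3, u1], u2]
Applying ab - ba throughout gives 4 signed words (2^2 = 4).
Words beginning with u1 determine it all:
  the word u1u3u2 carries sign -1 and contributes -[[u1, u3], u2]

-[[u1, u3], u2]


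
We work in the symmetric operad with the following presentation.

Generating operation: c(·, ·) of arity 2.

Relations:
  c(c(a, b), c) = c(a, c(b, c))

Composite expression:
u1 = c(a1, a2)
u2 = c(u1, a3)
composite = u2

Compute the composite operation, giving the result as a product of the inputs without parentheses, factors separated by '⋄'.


a1 ⋄ a2 ⋄ a3


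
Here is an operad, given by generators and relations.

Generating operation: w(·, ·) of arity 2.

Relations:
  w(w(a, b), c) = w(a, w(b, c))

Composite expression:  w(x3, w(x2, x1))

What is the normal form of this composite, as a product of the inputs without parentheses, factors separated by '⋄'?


Every regrouping of w is equal, so read the x-inputs in written order.
w(x2, x1) spells out as x2 ⋄ x1
w(x3, w(x2, x1)) spells out as x3 ⋄ x2 ⋄ x1

x3 ⋄ x2 ⋄ x1


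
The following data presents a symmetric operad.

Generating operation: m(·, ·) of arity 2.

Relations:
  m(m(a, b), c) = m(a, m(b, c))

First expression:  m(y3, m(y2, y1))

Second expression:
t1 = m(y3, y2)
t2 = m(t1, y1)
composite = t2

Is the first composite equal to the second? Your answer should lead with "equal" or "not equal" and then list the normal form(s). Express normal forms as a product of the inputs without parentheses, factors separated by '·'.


In normal form, the first expression is y3 · y2 · y1
In normal form, the second expression is y3 · y2 · y1
The normal forms match — equal.

equal; the common form is y3 · y2 · y1


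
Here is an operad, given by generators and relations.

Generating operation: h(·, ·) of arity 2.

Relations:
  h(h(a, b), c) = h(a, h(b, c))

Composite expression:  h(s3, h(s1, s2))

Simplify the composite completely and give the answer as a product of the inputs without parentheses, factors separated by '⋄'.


s3 ⋄ s1 ⋄ s2

Every regrouping of h is equal, so read the s-inputs in written order.
h(s1, s2) unparenthesizes to s1 ⋄ s2
h(s3, h(s1, s2)) unparenthesizes to s3 ⋄ s1 ⋄ s2


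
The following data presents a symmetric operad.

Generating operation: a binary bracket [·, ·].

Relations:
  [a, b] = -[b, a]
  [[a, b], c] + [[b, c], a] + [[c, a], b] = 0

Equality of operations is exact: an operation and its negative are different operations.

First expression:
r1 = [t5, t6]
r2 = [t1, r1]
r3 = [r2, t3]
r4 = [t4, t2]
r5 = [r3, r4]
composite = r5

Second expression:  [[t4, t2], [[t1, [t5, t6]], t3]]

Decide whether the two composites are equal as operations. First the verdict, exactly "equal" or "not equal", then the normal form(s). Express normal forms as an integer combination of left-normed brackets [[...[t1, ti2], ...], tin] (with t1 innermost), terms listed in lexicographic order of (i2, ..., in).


not equal; the first gives -[[[[[t1, t5], t6], t3], t2], t4] + [[[[[t1, t5], t6], t3], t4], t2] + [[[[[t1, t6], t5], t3], t2], t4] - [[[[[t1, t6], t5], t3], t4], t2] and the second [[[[[t1, t5], t6], t3], t2], t4] - [[[[[t1, t5], t6], t3], t4], t2] - [[[[[t1, t6], t5], t3], t2], t4] + [[[[[t1, t6], t5], t3], t4], t2]

The first expression, normalized: -[[[[[t1, t5], t6], t3], t2], t4] + [[[[[t1, t5], t6], t3], t4], t2] + [[[[[t1, t6], t5], t3], t2], t4] - [[[[[t1, t6], t5], t3], t4], t2]
The second expression, normalized: [[[[[t1, t5], t6], t3], t2], t4] - [[[[[t1, t5], t6], t3], t4], t2] - [[[[[t1, t6], t5], t3], t2], t4] + [[[[[t1, t6], t5], t3], t4], t2]
They disagree, so not equal.


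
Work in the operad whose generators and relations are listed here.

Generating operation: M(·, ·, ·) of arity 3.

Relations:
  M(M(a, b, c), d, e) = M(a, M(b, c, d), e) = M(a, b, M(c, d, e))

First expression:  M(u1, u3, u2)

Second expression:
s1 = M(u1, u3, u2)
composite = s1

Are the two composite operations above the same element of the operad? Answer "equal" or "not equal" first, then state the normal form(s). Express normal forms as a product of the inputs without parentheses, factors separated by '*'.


equal; the common form is u1 * u3 * u2

The first expression reduces to u1 * u3 * u2
The second expression reduces to u1 * u3 * u2
Identical normal forms: equal.


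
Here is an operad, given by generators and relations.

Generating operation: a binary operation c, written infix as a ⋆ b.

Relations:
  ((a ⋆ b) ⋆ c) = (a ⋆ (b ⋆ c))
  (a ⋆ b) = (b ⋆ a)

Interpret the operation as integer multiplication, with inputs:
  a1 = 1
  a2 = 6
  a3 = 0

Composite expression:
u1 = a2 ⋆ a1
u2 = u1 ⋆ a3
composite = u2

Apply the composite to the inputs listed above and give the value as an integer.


(a2 ⋆ a1) = 6
((a2 ⋆ a1) ⋆ a3) = 0

0


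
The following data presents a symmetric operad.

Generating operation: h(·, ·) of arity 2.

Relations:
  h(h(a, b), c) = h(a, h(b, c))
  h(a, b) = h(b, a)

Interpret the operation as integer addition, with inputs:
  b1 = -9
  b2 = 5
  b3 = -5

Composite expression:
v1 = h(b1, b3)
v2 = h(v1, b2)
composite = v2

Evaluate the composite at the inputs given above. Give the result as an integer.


h(b1, b3) = -14
h(h(b1, b3), b2) = -9

-9


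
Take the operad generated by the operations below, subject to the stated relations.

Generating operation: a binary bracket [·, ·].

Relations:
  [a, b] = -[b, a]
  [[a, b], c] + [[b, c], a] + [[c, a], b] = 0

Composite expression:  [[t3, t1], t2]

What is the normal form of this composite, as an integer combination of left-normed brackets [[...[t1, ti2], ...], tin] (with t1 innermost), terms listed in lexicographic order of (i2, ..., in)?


-[[t1, t3], t2]

In the tensor algebra, words opening t1 carry the t1-anchored form.
Composite bracket: [[t3, t1], t2]
Expanding via [a, b] = ab - ba: 4 signed words (2^2 = 4).
Coefficients come from the t1-initial words:
  the word t1t3t2 carries sign -1 and contributes -[[t1, t3], t2]


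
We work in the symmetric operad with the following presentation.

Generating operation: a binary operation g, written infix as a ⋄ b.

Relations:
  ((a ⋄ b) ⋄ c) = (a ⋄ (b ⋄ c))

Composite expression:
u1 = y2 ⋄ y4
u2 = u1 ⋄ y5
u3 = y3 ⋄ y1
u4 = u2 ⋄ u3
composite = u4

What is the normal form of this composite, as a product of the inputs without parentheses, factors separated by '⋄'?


Associativity of g dissolves the nesting; only the y-input order survives.
(y2 ⋄ y4) linearizes to y2 ⋄ y4
((y2 ⋄ y4) ⋄ y5) linearizes to y2 ⋄ y4 ⋄ y5
(y3 ⋄ y1) linearizes to y3 ⋄ y1
(((y2 ⋄ y4) ⋄ y5) ⋄ (y3 ⋄ y1)) linearizes to y2 ⋄ y4 ⋄ y5 ⋄ y3 ⋄ y1

y2 ⋄ y4 ⋄ y5 ⋄ y3 ⋄ y1


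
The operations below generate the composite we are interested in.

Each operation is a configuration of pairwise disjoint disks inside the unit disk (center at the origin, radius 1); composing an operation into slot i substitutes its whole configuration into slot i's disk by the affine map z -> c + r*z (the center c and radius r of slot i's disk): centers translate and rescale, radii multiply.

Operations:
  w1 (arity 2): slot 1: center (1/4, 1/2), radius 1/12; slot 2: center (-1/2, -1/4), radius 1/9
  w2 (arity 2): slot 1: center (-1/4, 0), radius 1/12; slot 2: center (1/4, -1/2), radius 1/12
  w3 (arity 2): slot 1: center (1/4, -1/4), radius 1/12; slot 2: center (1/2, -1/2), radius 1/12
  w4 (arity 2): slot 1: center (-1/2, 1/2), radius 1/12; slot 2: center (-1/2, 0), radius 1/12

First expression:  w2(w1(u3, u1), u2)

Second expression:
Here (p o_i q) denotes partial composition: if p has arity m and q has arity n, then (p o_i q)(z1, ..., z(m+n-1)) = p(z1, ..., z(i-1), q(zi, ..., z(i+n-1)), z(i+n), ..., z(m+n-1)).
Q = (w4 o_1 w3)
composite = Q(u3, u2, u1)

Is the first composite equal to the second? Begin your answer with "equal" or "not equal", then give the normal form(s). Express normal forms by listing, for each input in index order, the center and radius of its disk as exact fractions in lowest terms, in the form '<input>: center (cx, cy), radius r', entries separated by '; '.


not equal — first u1: center (-7/24, -1/48), radius 1/108; u2: center (1/4, -1/2), radius 1/12; u3: center (-11/48, 1/24), radius 1/144, second u1: center (-1/2, 0), radius 1/12; u2: center (-11/24, 11/24), radius 1/144; u3: center (-23/48, 23/48), radius 1/144


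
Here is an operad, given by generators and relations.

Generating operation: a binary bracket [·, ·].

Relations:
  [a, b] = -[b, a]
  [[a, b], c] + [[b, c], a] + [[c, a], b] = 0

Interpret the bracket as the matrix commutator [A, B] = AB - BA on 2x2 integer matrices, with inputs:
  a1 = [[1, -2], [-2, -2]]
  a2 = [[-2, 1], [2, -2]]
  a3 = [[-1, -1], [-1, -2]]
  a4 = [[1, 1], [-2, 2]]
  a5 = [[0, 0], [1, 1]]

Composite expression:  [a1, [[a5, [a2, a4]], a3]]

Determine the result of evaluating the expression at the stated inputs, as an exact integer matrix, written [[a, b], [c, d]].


[[30, -27], [72, -30]]


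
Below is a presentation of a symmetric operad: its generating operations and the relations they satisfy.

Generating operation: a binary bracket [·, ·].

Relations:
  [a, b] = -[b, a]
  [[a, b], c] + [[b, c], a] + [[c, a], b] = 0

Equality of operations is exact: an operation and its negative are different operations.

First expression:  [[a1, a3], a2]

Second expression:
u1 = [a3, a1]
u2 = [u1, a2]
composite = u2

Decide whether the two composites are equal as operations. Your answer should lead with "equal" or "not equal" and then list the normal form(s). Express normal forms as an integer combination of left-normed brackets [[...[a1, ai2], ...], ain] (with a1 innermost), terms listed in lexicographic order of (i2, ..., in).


not equal — first [[a1, a3], a2], second -[[a1, a3], a2]

In normal form, the first expression is [[a1, a3], a2]
In normal form, the second expression is -[[a1, a3], a2]
Different reductions; not equal.


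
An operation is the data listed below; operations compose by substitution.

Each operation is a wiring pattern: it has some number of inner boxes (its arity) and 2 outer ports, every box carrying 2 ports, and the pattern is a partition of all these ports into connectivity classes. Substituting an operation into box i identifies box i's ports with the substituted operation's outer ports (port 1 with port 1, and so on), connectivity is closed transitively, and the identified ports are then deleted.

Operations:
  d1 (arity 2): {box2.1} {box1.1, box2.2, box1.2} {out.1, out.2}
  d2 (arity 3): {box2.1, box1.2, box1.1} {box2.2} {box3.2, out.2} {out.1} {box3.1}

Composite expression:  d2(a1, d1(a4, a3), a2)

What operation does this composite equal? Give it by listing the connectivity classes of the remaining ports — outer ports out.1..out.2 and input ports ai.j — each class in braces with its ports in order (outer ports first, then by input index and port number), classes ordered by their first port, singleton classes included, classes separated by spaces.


Treat the ports identified at d2 as solder joints: merge, then drop.
stage d1: inputs (a4, a3), connectivity {out.1, out.2} {a3.1} {a3.2, a4.1, a4.2}, out.j its boundary
stage d2: inputs (a1, a4, a3, a2), connectivity {out.1} {out.2, a2.2} {a1.1, a1.2} {a2.1} {a3.1} {a3.2, a4.1, a4.2}, out.j its boundary

{out.1} {out.2, a2.2} {a1.1, a1.2} {a2.1} {a3.1} {a3.2, a4.1, a4.2}


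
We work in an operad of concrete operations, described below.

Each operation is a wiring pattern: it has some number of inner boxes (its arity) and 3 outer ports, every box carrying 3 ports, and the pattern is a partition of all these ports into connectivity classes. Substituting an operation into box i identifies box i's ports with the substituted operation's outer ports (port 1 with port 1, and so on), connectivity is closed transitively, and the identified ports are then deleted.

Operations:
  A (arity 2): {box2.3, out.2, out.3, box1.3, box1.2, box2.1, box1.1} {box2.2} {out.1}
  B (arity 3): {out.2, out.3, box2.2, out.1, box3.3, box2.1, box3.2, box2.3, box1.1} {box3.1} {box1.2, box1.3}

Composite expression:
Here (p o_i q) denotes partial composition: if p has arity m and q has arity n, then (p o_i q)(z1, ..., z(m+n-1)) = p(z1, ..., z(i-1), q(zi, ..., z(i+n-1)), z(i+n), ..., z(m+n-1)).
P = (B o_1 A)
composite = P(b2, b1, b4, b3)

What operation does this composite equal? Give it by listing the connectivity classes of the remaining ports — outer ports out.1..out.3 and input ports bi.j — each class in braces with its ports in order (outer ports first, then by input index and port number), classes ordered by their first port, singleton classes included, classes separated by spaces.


{out.1, out.2, out.3, b3.2, b3.3, b4.1, b4.2, b4.3} {b1.1, b1.3, b2.1, b2.2, b2.3} {b1.2} {b3.1}

Reachability decides: close wires over B-identified ports.
stage A: inputs (b2, b1), connectivity {out.1} {out.2, out.3, b1.1, b1.3, b2.1, b2.2, b2.3} {b1.2}, out.j its boundary
stage B: inputs (b2, b1, b4, b3), connectivity {out.1, out.2, out.3, b3.2, b3.3, b4.1, b4.2, b4.3} {b1.1, b1.3, b2.1, b2.2, b2.3} {b1.2} {b3.1}, out.j its boundary


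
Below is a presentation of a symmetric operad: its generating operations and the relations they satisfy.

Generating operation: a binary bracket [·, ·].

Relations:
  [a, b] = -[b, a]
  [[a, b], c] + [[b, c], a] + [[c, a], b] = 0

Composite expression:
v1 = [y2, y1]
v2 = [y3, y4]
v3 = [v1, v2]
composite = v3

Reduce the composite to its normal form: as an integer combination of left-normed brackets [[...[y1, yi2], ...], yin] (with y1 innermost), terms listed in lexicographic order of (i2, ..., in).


-[[[y1, y2], y3], y4] + [[[y1, y2], y4], y3]

In the tensor algebra, words opening y1 carry the y1-anchored form.
Composite bracket: [[y2, y1], [y3, y4]]
Each bracket splits as ab - ba, giving 8 signed words (2^3 = 8).
Keep just the words that open with y1:
  sign of y1y2y3y4 is -1, so it contributes -[[[y1, y2], y3], y4]
  sign of y1y2y4y3 is +1, so it contributes +[[[y1, y2], y4], y3]


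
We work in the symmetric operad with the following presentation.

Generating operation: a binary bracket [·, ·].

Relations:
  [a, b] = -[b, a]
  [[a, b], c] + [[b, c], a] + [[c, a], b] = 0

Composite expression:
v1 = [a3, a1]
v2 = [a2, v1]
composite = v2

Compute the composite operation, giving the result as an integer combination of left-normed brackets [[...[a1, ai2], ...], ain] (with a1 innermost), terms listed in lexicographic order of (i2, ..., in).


In the tensor algebra, words opening a1 carry the a1-anchored form.
Composite bracket: [a2, [a3, a1]]
The bracket unfolds into 4 signed words via [a, b] = ab - ba (2^2 = 4).
The a1-initial words carry the normal form:
  word a1a3a2 has sign +1, contributing +[[a1, a3], a2]

[[a1, a3], a2]


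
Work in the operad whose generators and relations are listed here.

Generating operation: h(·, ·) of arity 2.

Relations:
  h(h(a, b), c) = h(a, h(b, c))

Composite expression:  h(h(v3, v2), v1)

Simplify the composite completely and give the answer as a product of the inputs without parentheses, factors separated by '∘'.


Key point: h is associative — brackets drop, the v-order remains.
h(v3, v2) flattens to v3 ∘ v2
h(h(v3, v2), v1) flattens to v3 ∘ v2 ∘ v1

v3 ∘ v2 ∘ v1


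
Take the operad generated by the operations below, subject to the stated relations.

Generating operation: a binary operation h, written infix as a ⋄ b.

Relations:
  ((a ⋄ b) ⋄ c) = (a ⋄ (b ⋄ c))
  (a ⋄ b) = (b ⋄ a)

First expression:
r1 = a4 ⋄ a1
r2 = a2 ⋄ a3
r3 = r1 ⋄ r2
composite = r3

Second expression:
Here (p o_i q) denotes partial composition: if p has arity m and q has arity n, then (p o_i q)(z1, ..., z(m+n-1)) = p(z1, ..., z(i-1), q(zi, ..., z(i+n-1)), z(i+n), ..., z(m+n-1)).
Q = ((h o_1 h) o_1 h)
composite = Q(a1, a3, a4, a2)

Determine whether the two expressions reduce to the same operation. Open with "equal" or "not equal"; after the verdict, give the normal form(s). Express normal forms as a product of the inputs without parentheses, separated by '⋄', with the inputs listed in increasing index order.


equal: each reduces to a1 ⋄ a2 ⋄ a3 ⋄ a4


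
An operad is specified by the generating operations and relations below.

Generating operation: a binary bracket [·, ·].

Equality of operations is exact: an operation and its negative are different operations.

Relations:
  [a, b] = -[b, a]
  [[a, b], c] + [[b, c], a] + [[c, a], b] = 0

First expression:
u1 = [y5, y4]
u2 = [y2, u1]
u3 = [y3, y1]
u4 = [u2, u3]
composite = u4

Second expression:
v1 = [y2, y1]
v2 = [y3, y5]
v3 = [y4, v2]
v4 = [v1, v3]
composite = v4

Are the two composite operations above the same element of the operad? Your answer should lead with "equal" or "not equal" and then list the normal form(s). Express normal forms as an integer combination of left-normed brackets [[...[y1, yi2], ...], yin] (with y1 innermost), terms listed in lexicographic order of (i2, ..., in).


not equal; the first gives -[[[[y1, y3], y2], y4], y5] + [[[[y1, y3], y2], y5], y4] + [[[[y1, y3], y4], y5], y2] - [[[[y1, y3], y5], y4], y2] and the second [[[[y1, y2], y3], y5], y4] - [[[[y1, y2], y4], y3], y5] + [[[[y1, y2], y4], y5], y3] - [[[[y1, y2], y5], y3], y4]

The first composite normalizes to -[[[[y1, y3], y2], y4], y5] + [[[[y1, y3], y2], y5], y4] + [[[[y1, y3], y4], y5], y2] - [[[[y1, y3], y5], y4], y2]
The second composite normalizes to [[[[y1, y2], y3], y5], y4] - [[[[y1, y2], y4], y3], y5] + [[[[y1, y2], y4], y5], y3] - [[[[y1, y2], y5], y3], y4]
The normal forms differ: not equal.


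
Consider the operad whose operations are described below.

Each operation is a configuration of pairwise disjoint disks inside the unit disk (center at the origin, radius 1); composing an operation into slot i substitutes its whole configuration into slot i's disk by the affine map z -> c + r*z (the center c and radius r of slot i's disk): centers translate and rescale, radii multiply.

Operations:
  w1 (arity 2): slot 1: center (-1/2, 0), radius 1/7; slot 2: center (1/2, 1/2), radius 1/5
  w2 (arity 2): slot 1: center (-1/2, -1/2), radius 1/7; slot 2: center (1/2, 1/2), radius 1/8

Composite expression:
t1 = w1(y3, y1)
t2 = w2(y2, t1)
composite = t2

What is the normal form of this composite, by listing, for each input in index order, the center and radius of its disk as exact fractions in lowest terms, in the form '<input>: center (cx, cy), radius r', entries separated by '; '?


Nesting under w2 composes maps z -> c + r*z down each y-path.
y2: after 1 affine step, its disk has center (-1/2, -1/2), radius 1/7
y3: after 2 affine steps, its disk has center (7/16, 1/2), radius 1/56
y1: after 2 affine steps, its disk has center (9/16, 9/16), radius 1/40

y1: center (9/16, 9/16), radius 1/40; y2: center (-1/2, -1/2), radius 1/7; y3: center (7/16, 1/2), radius 1/56


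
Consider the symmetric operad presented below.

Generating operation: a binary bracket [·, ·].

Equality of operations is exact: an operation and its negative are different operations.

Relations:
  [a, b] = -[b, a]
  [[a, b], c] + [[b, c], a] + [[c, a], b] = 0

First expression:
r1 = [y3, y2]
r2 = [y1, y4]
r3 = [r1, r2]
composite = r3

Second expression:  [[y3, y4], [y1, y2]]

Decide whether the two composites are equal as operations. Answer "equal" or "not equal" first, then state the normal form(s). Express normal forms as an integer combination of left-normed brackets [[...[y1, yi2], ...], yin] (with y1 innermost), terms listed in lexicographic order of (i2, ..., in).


not equal: they reduce to [[[y1, y4], y2], y3] - [[[y1, y4], y3], y2] and -[[[y1, y2], y3], y4] + [[[y1, y2], y4], y3]

Normal form of the first expression: [[[y1, y4], y2], y3] - [[[y1, y4], y3], y2]
Normal form of the second expression: -[[[y1, y2], y3], y4] + [[[y1, y2], y4], y3]
The forms do not match — not equal.


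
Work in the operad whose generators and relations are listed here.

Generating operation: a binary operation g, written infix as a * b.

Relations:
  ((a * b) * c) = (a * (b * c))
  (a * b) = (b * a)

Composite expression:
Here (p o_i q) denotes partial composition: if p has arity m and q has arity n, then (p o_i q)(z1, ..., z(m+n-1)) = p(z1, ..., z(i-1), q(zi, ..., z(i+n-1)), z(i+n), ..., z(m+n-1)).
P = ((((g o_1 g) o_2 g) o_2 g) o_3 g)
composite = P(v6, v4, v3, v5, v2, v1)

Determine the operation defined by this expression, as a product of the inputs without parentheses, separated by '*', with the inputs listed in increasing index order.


v1 * v2 * v3 * v4 * v5 * v6


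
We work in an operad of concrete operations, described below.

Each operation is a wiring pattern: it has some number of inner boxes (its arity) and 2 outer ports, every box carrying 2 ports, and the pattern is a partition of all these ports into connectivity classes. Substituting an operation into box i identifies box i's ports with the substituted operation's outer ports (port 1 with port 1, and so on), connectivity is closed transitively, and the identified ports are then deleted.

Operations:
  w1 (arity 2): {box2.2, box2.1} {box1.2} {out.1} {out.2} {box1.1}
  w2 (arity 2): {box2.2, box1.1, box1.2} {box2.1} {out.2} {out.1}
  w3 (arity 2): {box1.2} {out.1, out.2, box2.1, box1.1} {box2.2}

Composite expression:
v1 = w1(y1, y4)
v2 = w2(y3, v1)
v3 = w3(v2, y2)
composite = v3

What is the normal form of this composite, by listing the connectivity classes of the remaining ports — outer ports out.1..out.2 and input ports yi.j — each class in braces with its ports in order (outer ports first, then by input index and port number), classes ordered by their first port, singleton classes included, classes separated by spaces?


{out.1, out.2, y2.1} {y1.1} {y1.2} {y2.2} {y3.1, y3.2} {y4.1, y4.2}

Substituting into w3 glues patterns; closure does the rest.
composing w1 on (y1, y4), with out.j its own outer ports: {out.1} {out.2} {y1.1} {y1.2} {y4.1, y4.2}
composing w2 on (y3, y1, y4), with out.j its own outer ports: {out.1} {out.2} {y1.1} {y1.2} {y3.1, y3.2} {y4.1, y4.2}
composing w3 on (y3, y1, y4, y2), with out.j its own outer ports: {out.1, out.2, y2.1} {y1.1} {y1.2} {y2.2} {y3.1, y3.2} {y4.1, y4.2}


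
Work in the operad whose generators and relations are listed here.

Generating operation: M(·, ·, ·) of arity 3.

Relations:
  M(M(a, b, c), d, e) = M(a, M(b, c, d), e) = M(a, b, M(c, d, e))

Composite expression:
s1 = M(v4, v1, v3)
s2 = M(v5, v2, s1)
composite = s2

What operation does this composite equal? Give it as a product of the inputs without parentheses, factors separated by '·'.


v5 · v2 · v4 · v1 · v3


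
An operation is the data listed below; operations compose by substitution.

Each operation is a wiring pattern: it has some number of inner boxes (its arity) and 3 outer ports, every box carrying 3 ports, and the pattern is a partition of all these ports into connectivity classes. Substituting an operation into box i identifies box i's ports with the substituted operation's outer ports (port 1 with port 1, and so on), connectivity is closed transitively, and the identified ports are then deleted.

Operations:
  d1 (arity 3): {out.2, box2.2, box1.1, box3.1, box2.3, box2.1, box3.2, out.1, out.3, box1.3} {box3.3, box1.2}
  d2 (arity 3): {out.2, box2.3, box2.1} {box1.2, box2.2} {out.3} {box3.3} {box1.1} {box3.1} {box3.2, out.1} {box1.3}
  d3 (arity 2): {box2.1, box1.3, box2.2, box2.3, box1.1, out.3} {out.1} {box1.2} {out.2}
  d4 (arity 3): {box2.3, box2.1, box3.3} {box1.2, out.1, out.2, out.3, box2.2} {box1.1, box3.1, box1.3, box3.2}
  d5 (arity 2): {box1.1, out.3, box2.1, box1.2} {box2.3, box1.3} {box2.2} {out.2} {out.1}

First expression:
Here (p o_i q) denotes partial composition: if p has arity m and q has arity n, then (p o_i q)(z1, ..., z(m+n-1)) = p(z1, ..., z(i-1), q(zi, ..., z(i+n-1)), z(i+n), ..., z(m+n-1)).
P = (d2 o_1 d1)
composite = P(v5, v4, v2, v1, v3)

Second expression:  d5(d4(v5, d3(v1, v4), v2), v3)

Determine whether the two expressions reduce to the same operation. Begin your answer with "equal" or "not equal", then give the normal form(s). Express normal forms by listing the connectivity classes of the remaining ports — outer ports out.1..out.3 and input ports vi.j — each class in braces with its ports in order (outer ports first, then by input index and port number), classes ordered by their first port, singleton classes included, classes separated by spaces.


not equal; first: {out.1, v3.2} {out.2, v1.1, v1.3} {out.3} {v1.2, v2.1, v2.2, v4.1, v4.2, v4.3, v5.1, v5.3} {v2.3, v5.2} {v3.1} {v3.3}; second: {out.1} {out.2} {out.3, v3.1, v3.3, v5.2} {v1.1, v1.3, v2.3, v4.1, v4.2, v4.3} {v1.2} {v2.1, v2.2, v5.1, v5.3} {v3.2}

Reducing the first expression gives {out.1, v3.2} {out.2, v1.1, v1.3} {out.3} {v1.2, v2.1, v2.2, v4.1, v4.2, v4.3, v5.1, v5.3} {v2.3, v5.2} {v3.1} {v3.3}
Reducing the second expression gives {out.1} {out.2} {out.3, v3.1, v3.3, v5.2} {v1.1, v1.3, v2.3, v4.1, v4.2, v4.3} {v1.2} {v2.1, v2.2, v5.1, v5.3} {v3.2}
The forms do not match — not equal.


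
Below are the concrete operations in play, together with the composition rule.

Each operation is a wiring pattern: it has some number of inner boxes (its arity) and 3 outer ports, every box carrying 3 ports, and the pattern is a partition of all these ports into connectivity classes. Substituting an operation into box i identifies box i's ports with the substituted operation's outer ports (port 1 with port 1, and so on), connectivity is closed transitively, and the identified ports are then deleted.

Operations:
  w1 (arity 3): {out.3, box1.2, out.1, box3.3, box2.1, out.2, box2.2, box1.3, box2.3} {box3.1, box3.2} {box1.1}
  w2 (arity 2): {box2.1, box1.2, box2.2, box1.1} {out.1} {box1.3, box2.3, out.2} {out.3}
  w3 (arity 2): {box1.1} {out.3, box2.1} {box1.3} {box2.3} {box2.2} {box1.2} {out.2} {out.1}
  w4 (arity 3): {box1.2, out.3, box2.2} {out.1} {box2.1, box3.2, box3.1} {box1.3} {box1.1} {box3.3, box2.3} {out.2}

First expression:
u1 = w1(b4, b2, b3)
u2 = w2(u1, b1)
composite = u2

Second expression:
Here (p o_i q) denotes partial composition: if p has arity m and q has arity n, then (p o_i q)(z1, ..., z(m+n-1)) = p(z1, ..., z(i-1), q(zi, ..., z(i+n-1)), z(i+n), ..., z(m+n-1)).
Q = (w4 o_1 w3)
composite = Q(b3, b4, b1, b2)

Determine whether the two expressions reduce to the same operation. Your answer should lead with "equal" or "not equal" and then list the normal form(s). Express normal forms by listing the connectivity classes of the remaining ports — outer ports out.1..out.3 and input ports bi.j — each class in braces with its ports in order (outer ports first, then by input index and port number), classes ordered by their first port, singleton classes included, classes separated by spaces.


not equal — first {out.1} {out.2, b1.1, b1.2, b1.3, b2.1, b2.2, b2.3, b3.3, b4.2, b4.3} {out.3} {b3.1, b3.2} {b4.1}, second {out.1} {out.2} {out.3, b1.2} {b1.1, b2.1, b2.2} {b1.3, b2.3} {b3.1} {b3.2} {b3.3} {b4.1} {b4.2} {b4.3}

The first composite normalizes to {out.1} {out.2, b1.1, b1.2, b1.3, b2.1, b2.2, b2.3, b3.3, b4.2, b4.3} {out.3} {b3.1, b3.2} {b4.1}
The second composite normalizes to {out.1} {out.2} {out.3, b1.2} {b1.1, b2.1, b2.2} {b1.3, b2.3} {b3.1} {b3.2} {b3.3} {b4.1} {b4.2} {b4.3}
No match — not equal.


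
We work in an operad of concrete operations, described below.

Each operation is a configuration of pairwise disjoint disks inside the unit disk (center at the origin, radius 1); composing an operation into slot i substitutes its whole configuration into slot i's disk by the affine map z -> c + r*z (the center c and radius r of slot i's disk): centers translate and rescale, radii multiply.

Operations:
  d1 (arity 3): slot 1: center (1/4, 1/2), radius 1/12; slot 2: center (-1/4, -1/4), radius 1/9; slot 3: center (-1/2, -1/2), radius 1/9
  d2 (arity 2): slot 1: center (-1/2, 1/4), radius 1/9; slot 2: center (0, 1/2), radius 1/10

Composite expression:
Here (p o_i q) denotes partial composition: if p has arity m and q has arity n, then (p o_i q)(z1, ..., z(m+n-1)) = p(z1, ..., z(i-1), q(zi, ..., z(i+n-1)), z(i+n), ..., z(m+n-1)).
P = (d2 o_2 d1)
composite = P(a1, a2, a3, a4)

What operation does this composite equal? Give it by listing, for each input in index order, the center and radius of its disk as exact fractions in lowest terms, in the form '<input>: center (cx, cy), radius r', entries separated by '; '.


a1: center (-1/2, 1/4), radius 1/9; a2: center (1/40, 11/20), radius 1/120; a3: center (-1/40, 19/40), radius 1/90; a4: center (-1/20, 9/20), radius 1/90

Affine substitution under d2: radii multiply and a-centers shift.
input a1: composing its 1 substitution step yields center (-1/2, 1/4), radius 1/9
input a2: composing its 2 substitution steps yields center (1/40, 11/20), radius 1/120
input a3: composing its 2 substitution steps yields center (-1/40, 19/40), radius 1/90
input a4: composing its 2 substitution steps yields center (-1/20, 9/20), radius 1/90


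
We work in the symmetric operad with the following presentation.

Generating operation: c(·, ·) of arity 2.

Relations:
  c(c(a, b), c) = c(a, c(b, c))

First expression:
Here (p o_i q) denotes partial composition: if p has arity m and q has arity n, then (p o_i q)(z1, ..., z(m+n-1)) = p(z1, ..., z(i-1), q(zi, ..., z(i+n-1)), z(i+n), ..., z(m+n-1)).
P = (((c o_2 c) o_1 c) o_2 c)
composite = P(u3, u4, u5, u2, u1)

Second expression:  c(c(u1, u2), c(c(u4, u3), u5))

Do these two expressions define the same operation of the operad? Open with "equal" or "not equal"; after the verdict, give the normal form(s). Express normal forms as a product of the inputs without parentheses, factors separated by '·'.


not equal — first u3 · u4 · u5 · u2 · u1, second u1 · u2 · u4 · u3 · u5

In normal form, the first expression is u3 · u4 · u5 · u2 · u1
In normal form, the second expression is u1 · u2 · u4 · u3 · u5
They disagree, so not equal.


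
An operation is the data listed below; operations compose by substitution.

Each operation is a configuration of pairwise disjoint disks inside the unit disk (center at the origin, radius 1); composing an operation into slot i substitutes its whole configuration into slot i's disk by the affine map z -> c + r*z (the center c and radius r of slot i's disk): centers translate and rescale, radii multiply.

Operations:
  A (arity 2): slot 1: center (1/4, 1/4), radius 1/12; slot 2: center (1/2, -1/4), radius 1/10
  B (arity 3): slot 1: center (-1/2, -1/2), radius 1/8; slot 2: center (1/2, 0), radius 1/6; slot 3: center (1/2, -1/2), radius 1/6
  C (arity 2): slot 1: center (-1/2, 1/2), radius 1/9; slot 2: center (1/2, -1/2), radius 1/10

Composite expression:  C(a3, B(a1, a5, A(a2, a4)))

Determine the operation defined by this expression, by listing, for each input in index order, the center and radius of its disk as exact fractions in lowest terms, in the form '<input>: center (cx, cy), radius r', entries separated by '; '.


a1: center (9/20, -11/20), radius 1/80; a2: center (133/240, -131/240), radius 1/720; a3: center (-1/2, 1/2), radius 1/9; a4: center (67/120, -133/240), radius 1/600; a5: center (11/20, -1/2), radius 1/60

Follow each a-input down from C: c' goes to c + r*c', radius to r*r'.
input a3: applying the 1 nested substitution gives center (-1/2, 1/2), radius 1/9
input a1: applying the 2 nested substitutions gives center (9/20, -11/20), radius 1/80
input a5: applying the 2 nested substitutions gives center (11/20, -1/2), radius 1/60
input a2: applying the 3 nested substitutions gives center (133/240, -131/240), radius 1/720
input a4: applying the 3 nested substitutions gives center (67/120, -133/240), radius 1/600


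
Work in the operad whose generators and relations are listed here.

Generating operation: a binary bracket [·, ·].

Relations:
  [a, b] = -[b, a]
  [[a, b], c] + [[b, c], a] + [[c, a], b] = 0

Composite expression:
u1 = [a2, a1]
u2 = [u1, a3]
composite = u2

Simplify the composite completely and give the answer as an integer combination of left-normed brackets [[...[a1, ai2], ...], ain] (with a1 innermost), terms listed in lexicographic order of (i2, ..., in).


-[[a1, a2], a3]

Left-normed coefficients sit on the a1-initial expansion words.
Composite bracket: [[a2, a1], a3]
Under [a, b] = ab - ba we get 4 signed associative words (2^2 = 4).
Keep just the words that open with a1:
  word a1a2a3 has sign -1, contributing -[[a1, a2], a3]


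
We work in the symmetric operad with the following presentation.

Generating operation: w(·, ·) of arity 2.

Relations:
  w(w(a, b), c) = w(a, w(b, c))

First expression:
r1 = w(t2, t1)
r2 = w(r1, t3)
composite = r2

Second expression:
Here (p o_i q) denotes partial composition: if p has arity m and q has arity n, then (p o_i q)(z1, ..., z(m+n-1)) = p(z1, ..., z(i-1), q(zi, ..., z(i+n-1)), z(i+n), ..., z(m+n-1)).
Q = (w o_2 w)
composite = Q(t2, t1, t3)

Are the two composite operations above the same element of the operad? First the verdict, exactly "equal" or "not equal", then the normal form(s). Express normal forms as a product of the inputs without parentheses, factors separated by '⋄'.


In normal form, the first expression is t2 ⋄ t1 ⋄ t3
In normal form, the second expression is t2 ⋄ t1 ⋄ t3
Identical normal forms: equal.

equal; the common form is t2 ⋄ t1 ⋄ t3


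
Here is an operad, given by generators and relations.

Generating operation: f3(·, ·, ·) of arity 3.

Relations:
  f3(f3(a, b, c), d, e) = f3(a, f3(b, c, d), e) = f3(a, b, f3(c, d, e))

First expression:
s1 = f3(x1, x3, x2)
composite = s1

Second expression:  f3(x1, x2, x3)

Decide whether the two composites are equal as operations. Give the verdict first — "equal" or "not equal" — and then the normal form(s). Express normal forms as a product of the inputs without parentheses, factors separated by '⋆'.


not equal — first x1 ⋆ x3 ⋆ x2, second x1 ⋆ x2 ⋆ x3


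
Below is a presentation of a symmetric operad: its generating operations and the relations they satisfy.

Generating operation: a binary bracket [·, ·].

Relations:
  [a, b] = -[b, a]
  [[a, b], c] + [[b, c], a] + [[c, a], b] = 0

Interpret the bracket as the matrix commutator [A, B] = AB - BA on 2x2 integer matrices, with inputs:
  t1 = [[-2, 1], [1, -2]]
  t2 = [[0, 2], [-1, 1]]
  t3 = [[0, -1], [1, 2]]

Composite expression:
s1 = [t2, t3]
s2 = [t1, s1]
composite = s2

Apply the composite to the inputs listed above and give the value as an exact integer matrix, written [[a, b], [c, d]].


[[-2, -2], [2, 2]]

[t2, t3] = [[1, 5], [3, -1]]
[t1, [t2, t3]] = [[-2, -2], [2, 2]]


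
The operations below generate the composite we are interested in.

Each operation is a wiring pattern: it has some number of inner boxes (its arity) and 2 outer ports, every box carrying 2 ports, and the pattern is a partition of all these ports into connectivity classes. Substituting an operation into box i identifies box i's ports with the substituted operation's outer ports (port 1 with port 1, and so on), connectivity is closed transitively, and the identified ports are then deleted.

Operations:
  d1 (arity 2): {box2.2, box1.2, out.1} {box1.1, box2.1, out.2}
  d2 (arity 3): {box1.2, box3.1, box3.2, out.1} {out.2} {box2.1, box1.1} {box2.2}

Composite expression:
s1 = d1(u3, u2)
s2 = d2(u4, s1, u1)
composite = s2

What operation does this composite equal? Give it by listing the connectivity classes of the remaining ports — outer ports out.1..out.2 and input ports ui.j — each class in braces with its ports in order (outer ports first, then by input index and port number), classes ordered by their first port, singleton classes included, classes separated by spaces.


Substituting into d2 glues patterns; closure does the rest.
after d1, the pattern on (u3, u2) reads {out.1, u2.2, u3.2} {out.2, u2.1, u3.1} (out.j = its outer ports)
after d2, the pattern on (u4, u3, u2, u1) reads {out.1, u1.1, u1.2, u4.2} {out.2} {u2.1, u3.1} {u2.2, u3.2, u4.1} (out.j = its outer ports)

{out.1, u1.1, u1.2, u4.2} {out.2} {u2.1, u3.1} {u2.2, u3.2, u4.1}
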